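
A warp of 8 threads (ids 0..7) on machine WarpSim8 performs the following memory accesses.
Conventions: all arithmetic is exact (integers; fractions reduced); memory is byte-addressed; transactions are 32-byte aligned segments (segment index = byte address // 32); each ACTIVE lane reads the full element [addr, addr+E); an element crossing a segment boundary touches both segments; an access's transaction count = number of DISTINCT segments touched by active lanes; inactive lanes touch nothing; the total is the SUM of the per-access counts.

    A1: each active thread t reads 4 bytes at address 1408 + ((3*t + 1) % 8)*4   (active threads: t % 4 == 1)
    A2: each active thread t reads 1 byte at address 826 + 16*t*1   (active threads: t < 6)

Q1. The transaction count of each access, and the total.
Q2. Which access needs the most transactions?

A1: 1 transaction
A2: 4 transactions

Answer: 1,4; total 5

Answer: A2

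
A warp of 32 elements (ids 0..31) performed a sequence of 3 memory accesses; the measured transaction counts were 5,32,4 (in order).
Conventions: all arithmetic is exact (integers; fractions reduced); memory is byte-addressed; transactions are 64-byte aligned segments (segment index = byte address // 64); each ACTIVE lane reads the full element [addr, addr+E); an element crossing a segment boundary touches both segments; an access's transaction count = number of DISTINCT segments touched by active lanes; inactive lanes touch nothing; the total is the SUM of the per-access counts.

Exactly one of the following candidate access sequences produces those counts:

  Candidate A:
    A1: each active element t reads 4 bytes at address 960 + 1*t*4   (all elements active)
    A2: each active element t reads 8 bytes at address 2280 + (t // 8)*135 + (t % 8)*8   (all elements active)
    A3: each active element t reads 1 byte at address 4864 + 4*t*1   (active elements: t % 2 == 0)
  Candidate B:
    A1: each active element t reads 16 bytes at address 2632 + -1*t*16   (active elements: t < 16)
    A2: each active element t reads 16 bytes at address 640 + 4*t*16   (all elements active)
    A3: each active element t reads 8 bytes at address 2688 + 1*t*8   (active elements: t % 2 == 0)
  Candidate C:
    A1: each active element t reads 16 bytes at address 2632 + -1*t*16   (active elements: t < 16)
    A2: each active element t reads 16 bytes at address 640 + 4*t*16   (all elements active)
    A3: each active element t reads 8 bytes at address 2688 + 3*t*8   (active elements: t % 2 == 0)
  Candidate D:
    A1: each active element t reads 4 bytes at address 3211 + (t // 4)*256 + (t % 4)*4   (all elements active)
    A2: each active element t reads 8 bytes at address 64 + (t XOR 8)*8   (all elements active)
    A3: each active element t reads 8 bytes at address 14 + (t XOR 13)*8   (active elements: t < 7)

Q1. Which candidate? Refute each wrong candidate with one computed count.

A: A1 gives 2 transactions, not 5
C: A3 gives 12 transactions, not 4
D: A1 gives 8 transactions, not 5
B: all counts match (5,32,4)

Answer: B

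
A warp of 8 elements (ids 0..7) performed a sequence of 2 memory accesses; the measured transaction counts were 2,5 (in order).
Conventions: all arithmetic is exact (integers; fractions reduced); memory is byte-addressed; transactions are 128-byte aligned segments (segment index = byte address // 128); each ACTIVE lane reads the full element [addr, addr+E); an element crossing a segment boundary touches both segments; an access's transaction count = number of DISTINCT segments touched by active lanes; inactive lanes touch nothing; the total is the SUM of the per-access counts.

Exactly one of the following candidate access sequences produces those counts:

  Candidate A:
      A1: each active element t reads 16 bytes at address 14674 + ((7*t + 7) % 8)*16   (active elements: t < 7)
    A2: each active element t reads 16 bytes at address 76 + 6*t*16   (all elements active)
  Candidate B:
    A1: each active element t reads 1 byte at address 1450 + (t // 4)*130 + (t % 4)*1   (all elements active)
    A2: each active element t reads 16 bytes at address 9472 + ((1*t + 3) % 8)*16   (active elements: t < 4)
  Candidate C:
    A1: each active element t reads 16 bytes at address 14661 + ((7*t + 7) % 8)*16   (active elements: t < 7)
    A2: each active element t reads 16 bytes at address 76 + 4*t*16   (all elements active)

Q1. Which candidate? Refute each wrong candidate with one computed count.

A: A2 gives 6 transactions, not 5
B: A2 gives 1 transaction, not 5
C: all counts match (2,5)

Answer: C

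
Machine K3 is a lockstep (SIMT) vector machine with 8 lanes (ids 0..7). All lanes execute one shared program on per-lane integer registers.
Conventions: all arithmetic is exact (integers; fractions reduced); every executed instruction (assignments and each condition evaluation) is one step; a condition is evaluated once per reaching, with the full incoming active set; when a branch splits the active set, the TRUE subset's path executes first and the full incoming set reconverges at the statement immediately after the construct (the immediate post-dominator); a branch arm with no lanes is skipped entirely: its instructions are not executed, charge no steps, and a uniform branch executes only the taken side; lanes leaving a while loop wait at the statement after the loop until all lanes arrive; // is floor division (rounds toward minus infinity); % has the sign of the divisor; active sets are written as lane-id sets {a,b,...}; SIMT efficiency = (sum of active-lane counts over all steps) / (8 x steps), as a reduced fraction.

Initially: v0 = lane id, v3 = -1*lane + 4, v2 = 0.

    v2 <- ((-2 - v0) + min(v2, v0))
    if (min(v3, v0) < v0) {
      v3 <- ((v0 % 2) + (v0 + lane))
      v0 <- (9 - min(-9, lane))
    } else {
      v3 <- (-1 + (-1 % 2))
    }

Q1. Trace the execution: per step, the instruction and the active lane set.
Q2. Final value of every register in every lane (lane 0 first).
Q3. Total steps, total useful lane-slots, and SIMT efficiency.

step 0: v2 <- ((-2 - v0) + min(v2, v0)) {0,1,2,3,4,5,6,7}
step 1: eval (min(v3, v0) < v0)      {0,1,2,3,4,5,6,7}
step 2: v3 <- ((v0 % 2) + (v0 + lane)) {3,4,5,6,7}
step 3: v0 <- (9 - min(-9, lane))    {3,4,5,6,7}
step 4: v3 <- (-1 + (-1 % 2))        {0,1,2}

Answer: 5 steps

v0: 0,1,2,18,18,18,18,18
v3: 0,0,0,7,8,11,12,15
v2: -2,-3,-4,-5,-6,-7,-8,-9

steps = 5; useful = 29; efficiency = 29/40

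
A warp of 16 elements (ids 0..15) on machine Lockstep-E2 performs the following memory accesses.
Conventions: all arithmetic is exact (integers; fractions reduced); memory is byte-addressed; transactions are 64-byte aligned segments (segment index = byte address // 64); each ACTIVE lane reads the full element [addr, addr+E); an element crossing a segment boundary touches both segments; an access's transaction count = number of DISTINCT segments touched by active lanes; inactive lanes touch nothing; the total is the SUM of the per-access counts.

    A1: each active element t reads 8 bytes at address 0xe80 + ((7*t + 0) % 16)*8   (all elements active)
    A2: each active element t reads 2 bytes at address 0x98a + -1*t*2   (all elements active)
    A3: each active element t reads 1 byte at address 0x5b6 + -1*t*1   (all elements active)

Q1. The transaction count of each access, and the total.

A1: 2 transactions
A2: 2 transactions
A3: 1 transaction

Answer: 2,2,1; total 5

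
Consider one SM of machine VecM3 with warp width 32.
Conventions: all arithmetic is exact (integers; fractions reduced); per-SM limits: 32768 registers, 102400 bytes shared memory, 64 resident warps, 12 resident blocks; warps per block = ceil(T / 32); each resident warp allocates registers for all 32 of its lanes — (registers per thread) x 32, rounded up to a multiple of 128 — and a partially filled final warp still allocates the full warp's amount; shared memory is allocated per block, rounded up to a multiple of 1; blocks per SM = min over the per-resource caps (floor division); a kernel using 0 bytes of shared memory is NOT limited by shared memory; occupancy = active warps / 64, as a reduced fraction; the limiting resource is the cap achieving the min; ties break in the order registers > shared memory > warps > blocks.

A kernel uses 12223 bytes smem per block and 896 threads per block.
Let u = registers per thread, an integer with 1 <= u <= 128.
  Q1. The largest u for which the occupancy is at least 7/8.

Answer: u = 16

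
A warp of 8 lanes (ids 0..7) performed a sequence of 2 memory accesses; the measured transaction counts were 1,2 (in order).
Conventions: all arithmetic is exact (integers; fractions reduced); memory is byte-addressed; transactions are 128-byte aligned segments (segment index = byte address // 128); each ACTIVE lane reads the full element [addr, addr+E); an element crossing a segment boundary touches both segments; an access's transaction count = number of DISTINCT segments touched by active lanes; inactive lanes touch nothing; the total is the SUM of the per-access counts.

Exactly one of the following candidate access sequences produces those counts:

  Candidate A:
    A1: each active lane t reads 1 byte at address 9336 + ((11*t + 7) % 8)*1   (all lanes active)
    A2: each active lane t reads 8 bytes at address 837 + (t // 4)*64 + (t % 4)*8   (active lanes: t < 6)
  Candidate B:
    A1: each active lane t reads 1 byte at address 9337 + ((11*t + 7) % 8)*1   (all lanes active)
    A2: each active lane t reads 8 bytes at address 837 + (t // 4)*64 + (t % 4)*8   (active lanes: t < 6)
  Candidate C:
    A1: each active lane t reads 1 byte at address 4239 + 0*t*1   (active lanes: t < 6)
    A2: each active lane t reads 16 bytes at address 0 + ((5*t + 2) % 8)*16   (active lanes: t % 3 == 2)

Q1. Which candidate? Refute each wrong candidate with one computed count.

B: A1 gives 2 transactions, not 1
C: A2 gives 1 transaction, not 2
A: all counts match (1,2)

Answer: A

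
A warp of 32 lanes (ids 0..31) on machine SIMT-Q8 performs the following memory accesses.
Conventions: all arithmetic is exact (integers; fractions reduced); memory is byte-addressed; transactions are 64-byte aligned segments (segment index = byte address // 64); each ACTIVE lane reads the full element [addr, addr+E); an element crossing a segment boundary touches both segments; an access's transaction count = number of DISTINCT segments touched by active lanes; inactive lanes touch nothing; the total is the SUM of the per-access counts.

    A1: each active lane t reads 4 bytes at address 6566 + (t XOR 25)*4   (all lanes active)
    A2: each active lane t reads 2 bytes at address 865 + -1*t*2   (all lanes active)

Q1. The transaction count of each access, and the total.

A1: 3 transactions
A2: 2 transactions

Answer: 3,2; total 5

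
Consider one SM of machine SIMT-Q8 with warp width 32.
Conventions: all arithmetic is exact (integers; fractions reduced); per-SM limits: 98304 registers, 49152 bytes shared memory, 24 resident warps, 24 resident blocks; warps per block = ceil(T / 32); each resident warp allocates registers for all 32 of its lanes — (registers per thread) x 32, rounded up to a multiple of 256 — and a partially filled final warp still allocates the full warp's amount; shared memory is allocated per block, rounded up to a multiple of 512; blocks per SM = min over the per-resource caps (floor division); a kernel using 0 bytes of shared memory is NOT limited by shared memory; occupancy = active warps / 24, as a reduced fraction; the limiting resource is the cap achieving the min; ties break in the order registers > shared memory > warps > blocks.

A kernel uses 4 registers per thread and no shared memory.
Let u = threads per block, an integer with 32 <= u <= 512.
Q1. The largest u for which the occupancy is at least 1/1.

Answer: u = 384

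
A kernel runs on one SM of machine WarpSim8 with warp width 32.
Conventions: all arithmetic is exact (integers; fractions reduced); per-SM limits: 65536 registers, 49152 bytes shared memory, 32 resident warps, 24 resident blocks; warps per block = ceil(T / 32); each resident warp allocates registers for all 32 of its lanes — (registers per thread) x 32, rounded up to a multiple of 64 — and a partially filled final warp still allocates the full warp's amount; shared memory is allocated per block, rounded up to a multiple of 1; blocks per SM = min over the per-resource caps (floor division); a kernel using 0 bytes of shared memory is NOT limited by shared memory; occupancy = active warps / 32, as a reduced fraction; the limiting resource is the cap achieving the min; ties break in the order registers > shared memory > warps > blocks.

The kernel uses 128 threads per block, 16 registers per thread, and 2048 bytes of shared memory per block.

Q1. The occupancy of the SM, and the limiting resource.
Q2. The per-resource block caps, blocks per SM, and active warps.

Answer: occupancy 1, limited by warps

registers: 32 blocks
shared memory: 24 blocks
warps: 8 blocks
blocks: 24 blocks

Answer: 8 blocks, 32 active warps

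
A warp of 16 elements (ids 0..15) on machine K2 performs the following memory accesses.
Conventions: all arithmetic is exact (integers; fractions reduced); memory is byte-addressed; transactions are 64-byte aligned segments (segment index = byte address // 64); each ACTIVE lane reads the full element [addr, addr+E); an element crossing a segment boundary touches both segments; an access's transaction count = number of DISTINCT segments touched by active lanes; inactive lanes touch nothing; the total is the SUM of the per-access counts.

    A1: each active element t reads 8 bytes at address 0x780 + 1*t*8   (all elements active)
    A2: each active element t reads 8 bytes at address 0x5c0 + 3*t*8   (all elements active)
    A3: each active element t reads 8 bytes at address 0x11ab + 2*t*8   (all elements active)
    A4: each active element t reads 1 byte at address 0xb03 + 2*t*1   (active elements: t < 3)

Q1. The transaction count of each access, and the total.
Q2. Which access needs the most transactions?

A1: 2 transactions
A2: 6 transactions
A3: 5 transactions
A4: 1 transaction

Answer: 2,6,5,1; total 14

Answer: A2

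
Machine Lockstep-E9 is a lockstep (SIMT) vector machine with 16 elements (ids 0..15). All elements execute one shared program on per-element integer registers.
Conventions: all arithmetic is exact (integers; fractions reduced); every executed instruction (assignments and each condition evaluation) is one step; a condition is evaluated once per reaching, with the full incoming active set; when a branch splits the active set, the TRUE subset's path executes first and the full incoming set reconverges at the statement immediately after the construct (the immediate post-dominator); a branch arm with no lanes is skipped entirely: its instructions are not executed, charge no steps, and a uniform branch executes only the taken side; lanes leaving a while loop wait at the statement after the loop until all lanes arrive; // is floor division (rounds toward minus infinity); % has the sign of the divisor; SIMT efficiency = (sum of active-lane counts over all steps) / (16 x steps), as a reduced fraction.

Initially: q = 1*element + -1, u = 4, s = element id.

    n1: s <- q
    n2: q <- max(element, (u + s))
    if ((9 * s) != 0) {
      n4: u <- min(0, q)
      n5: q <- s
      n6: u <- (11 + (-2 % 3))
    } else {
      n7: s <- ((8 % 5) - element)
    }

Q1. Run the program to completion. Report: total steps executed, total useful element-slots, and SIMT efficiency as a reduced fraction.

Answer: 7 steps, 94 useful, 47/56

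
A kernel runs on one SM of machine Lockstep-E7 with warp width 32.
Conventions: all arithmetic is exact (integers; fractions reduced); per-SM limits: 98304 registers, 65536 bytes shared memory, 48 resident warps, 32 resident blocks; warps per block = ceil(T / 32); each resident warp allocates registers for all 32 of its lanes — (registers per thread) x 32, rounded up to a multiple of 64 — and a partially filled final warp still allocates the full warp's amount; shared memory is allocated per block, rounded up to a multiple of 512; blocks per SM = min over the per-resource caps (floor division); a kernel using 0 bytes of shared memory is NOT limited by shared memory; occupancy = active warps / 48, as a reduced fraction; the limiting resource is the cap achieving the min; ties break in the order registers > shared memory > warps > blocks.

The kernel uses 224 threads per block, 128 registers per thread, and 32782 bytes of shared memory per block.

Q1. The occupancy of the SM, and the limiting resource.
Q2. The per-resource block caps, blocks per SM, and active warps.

Answer: occupancy 7/48, limited by shared memory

registers: 3 blocks
shared memory: 1 block
warps: 6 blocks
blocks: 32 blocks

Answer: 1 block, 7 active warps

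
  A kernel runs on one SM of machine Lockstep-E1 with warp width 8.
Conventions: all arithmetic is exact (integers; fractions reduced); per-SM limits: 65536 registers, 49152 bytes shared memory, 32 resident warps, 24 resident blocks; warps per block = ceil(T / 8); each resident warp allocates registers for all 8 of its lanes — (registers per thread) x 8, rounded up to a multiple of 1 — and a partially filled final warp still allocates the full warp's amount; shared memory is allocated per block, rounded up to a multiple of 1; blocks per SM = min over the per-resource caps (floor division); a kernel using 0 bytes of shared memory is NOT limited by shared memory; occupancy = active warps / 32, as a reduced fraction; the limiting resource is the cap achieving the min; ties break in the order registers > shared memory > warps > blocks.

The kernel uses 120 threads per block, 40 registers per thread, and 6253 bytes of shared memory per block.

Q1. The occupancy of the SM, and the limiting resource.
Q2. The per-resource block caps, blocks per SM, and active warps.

Answer: occupancy 15/16, limited by warps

registers: 13 blocks
shared memory: 7 blocks
warps: 2 blocks
blocks: 24 blocks

Answer: 2 blocks, 30 active warps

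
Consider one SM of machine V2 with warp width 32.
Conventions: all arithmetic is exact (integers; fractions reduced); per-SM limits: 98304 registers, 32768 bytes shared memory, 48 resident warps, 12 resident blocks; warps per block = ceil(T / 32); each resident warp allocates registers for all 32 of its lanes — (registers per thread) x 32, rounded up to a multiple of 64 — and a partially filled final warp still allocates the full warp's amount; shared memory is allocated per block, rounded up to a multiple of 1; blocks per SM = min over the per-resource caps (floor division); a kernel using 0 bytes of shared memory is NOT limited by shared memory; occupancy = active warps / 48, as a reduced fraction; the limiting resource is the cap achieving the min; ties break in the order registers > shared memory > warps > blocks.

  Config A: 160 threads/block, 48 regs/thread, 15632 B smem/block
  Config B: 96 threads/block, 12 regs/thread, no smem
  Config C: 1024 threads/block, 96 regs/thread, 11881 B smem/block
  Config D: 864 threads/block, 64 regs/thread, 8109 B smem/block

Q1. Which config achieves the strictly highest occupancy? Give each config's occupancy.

occupancies: A 5/24, B 3/4, C 2/3, D 9/16

Answer: B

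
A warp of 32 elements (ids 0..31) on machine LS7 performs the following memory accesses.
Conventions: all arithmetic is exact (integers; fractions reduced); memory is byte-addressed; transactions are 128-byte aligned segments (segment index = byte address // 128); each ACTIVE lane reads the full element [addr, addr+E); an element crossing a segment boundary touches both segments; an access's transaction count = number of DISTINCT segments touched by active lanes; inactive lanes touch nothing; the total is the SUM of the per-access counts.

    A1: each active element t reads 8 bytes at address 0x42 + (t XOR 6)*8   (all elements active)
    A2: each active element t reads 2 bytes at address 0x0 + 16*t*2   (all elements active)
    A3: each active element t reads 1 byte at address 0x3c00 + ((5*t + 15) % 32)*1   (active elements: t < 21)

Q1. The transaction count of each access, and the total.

A1: 3 transactions
A2: 8 transactions
A3: 1 transaction

Answer: 3,8,1; total 12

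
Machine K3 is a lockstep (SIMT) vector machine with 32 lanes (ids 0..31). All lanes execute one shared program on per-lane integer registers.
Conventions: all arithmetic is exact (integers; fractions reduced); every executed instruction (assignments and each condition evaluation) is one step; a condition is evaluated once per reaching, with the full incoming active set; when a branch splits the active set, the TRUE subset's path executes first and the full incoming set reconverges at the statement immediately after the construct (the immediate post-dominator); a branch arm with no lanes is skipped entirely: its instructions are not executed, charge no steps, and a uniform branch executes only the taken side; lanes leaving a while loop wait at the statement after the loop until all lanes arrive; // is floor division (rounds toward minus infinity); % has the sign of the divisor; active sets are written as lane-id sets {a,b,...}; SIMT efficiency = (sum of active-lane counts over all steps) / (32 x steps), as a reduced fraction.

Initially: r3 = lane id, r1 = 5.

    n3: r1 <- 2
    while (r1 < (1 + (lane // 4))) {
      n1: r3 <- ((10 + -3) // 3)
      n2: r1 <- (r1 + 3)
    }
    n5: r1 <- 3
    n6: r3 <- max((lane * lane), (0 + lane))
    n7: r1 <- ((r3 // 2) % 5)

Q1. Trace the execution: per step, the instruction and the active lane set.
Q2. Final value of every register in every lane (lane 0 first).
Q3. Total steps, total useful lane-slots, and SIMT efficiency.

step 0: r1 <- 2                      {0,1,2,3,4,5,6,7,8,9,10,11,12,13,14,15,16,17,18,19,20,21,22,23,24,25,26,27,28,29,30,31}
step 1: eval (r1 < (1 + (lane // 4))) {0,1,2,3,4,5,6,7,8,9,10,11,12,13,14,15,16,17,18,19,20,21,22,23,24,25,26,27,28,29,30,31}
step 2: r3 <- ((10 + -3) // 3)       {8,9,10,11,12,13,14,15,16,17,18,19,20,21,22,23,24,25,26,27,28,29,30,31}
step 3: r1 <- (r1 + 3)               {8,9,10,11,12,13,14,15,16,17,18,19,20,21,22,23,24,25,26,27,28,29,30,31}
step 4: eval (r1 < (1 + (lane // 4))) {8,9,10,11,12,13,14,15,16,17,18,19,20,21,22,23,24,25,26,27,28,29,30,31}
step 5: r3 <- ((10 + -3) // 3)       {20,21,22,23,24,25,26,27,28,29,30,31}
step 6: r1 <- (r1 + 3)               {20,21,22,23,24,25,26,27,28,29,30,31}
step 7: eval (r1 < (1 + (lane // 4))) {20,21,22,23,24,25,26,27,28,29,30,31}
step 8: r1 <- 3                      {0,1,2,3,4,5,6,7,8,9,10,11,12,13,14,15,16,17,18,19,20,21,22,23,24,25,26,27,28,29,30,31}
step 9: r3 <- max((lane * lane), (0 + lane)) {0,1,2,3,4,5,6,7,8,9,10,11,12,13,14,15,16,17,18,19,20,21,22,23,24,25,26,27,28,29,30,31}
step 10: r1 <- ((r3 // 2) % 5)        {0,1,2,3,4,5,6,7,8,9,10,11,12,13,14,15,16,17,18,19,20,21,22,23,24,25,26,27,28,29,30,31}

Answer: 11 steps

r3: 0,1,4,9,16,25,36,49,64,81,100,121,144,169,196,225,256,289,324,361,400,441,484,529,576,625,676,729,784,841,900,961
r1: 0,0,2,4,3,2,3,4,2,0,0,0,2,4,3,2,3,4,2,0,0,0,2,4,3,2,3,4,2,0,0,0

steps = 11; useful = 268; efficiency = 268/352 = 67/88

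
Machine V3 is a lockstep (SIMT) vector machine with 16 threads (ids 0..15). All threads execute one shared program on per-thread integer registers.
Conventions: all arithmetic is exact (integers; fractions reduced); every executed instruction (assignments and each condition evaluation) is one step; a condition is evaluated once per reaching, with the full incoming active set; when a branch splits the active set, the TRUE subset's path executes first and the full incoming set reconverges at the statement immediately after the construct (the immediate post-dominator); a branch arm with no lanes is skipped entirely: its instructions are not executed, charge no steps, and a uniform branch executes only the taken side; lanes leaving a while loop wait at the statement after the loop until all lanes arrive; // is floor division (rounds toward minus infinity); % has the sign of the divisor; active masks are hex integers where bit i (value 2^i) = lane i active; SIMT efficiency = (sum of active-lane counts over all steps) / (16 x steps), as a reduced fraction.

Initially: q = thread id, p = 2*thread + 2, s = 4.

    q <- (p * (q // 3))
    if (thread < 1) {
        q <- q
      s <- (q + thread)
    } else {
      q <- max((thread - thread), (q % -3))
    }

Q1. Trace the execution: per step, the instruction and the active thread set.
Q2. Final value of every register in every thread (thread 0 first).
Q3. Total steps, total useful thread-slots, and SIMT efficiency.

step 0: q <- (p * (q // 3))          0xffff
step 1: eval (thread < 1)            0xffff
step 2: q <- q                       0x0001
step 3: s <- (q + thread)            0x0001
step 4: q <- max((thread - thread), (q % -3)) 0xfffe

Answer: 5 steps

q: 0,0,0,0,0,0,0,0,0,0,0,0,0,0,0,0
p: 2,4,6,8,10,12,14,16,18,20,22,24,26,28,30,32
s: 0,4,4,4,4,4,4,4,4,4,4,4,4,4,4,4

steps = 5; useful = 49; efficiency = 49/80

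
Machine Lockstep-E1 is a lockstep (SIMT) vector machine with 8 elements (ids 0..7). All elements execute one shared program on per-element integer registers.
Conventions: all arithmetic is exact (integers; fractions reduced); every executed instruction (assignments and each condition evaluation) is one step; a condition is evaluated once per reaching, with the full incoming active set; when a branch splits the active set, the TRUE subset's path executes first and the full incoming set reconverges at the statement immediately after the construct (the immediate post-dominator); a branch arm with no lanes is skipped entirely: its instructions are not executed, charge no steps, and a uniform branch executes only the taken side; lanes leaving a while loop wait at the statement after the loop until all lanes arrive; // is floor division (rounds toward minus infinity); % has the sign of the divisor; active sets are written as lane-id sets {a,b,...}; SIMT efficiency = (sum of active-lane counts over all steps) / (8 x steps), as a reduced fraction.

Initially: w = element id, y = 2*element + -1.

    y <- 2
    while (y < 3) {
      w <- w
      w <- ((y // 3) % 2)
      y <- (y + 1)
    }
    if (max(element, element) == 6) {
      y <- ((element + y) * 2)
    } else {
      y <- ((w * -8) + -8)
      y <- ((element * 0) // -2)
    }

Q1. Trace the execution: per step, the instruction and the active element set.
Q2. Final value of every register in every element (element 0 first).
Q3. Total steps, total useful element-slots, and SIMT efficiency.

step 0: y <- 2                       {0,1,2,3,4,5,6,7}
step 1: eval (y < 3)                 {0,1,2,3,4,5,6,7}
step 2: w <- w                       {0,1,2,3,4,5,6,7}
step 3: w <- ((y // 3) % 2)          {0,1,2,3,4,5,6,7}
step 4: y <- (y + 1)                 {0,1,2,3,4,5,6,7}
step 5: eval (y < 3)                 {0,1,2,3,4,5,6,7}
step 6: eval (max(element, element) == 6) {0,1,2,3,4,5,6,7}
step 7: y <- ((element + y) * 2)     {6}
step 8: y <- ((w * -8) + -8)         {0,1,2,3,4,5,7}
step 9: y <- ((element * 0) // -2)   {0,1,2,3,4,5,7}

Answer: 10 steps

w: 0,0,0,0,0,0,0,0
y: 0,0,0,0,0,0,18,0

steps = 10; useful = 71; efficiency = 71/80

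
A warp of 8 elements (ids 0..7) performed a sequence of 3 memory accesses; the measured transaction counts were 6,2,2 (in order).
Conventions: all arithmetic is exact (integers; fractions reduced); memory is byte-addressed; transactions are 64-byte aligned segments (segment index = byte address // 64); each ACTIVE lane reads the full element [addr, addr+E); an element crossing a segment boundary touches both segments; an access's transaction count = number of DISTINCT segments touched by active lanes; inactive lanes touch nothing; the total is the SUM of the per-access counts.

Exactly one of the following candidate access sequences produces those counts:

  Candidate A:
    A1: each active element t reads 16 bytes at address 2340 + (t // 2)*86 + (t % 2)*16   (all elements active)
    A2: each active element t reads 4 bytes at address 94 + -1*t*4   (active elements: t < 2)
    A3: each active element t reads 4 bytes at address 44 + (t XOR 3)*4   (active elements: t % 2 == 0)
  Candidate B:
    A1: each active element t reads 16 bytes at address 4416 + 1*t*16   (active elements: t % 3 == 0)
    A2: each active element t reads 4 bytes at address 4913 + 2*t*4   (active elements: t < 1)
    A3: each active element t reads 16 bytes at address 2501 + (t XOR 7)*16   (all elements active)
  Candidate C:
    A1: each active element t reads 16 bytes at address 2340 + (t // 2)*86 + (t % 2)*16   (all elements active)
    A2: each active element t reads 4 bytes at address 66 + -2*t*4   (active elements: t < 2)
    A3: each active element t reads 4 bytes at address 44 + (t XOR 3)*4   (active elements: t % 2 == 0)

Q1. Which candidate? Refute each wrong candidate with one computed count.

A: A2 gives 1 transaction, not 2
B: A1 gives 2 transactions, not 6
C: all counts match (6,2,2)

Answer: C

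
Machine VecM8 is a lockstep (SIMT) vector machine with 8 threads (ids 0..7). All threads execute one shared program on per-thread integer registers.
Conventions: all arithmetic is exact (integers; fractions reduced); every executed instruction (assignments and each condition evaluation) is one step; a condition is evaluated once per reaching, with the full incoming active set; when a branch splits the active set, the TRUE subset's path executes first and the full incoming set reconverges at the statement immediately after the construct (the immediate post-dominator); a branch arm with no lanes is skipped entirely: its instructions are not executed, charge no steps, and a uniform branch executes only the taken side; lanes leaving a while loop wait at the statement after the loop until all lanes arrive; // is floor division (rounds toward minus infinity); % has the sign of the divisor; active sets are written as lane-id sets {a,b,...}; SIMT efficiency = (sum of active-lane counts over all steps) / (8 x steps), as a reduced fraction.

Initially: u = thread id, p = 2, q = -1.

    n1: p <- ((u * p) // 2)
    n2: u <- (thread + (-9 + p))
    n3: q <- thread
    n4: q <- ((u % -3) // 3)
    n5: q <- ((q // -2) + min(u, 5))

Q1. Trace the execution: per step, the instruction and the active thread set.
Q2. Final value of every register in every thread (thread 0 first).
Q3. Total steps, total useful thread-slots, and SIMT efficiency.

step 0: p <- ((u * p) // 2)          {0,1,2,3,4,5,6,7}
step 1: u <- (thread + (-9 + p))     {0,1,2,3,4,5,6,7}
step 2: q <- thread                  {0,1,2,3,4,5,6,7}
step 3: q <- ((u % -3) // 3)         {0,1,2,3,4,5,6,7}
step 4: q <- ((q // -2) + min(u, 5)) {0,1,2,3,4,5,6,7}

Answer: 5 steps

u: -9,-7,-5,-3,-1,1,3,5
p: 0,1,2,3,4,5,6,7
q: -9,-7,-5,-3,-1,1,3,5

steps = 5; useful = 40; efficiency = 40/40 = 1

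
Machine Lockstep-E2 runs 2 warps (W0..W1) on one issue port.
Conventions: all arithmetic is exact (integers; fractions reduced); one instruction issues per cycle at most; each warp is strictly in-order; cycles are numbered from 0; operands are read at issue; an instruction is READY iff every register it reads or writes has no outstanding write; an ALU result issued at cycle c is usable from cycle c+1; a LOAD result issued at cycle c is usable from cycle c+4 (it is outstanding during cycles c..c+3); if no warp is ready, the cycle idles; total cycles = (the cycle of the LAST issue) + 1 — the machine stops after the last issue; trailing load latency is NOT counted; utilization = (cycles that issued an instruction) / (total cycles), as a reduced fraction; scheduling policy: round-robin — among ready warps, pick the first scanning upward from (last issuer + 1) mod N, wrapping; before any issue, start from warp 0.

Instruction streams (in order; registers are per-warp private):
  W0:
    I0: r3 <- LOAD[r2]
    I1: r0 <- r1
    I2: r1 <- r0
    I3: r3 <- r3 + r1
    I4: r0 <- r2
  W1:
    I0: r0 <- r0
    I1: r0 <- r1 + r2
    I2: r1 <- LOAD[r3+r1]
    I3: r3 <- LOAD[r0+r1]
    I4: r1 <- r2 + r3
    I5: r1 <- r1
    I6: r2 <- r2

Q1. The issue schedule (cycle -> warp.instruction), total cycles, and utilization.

cycle 0: W0.I0
cycle 1: W1.I0
cycle 2: W0.I1
cycle 3: W1.I1
cycle 4: W0.I2
cycle 5: W1.I2
cycle 6: W0.I3
cycle 7: W0.I4
cycle 8: idle
cycle 9: W1.I3
cycle 10: idle
cycle 11: idle
cycle 12: idle
cycle 13: W1.I4
cycle 14: W1.I5
cycle 15: W1.I6

Answer: 16 cycles, utilization 3/4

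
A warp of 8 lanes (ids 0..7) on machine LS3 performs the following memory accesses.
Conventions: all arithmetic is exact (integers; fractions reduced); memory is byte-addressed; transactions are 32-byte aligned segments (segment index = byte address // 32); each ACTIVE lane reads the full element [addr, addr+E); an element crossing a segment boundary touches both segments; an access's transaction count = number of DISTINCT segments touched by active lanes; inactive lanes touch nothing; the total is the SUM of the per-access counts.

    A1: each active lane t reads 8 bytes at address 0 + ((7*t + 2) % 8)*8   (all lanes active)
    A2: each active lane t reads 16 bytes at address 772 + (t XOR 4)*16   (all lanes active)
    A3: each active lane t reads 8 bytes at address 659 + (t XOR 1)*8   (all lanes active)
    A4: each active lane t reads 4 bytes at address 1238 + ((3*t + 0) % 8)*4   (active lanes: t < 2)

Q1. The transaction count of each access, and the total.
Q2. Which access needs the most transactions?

A1: 2 transactions
A2: 5 transactions
A3: 3 transactions
A4: 2 transactions

Answer: 2,5,3,2; total 12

Answer: A2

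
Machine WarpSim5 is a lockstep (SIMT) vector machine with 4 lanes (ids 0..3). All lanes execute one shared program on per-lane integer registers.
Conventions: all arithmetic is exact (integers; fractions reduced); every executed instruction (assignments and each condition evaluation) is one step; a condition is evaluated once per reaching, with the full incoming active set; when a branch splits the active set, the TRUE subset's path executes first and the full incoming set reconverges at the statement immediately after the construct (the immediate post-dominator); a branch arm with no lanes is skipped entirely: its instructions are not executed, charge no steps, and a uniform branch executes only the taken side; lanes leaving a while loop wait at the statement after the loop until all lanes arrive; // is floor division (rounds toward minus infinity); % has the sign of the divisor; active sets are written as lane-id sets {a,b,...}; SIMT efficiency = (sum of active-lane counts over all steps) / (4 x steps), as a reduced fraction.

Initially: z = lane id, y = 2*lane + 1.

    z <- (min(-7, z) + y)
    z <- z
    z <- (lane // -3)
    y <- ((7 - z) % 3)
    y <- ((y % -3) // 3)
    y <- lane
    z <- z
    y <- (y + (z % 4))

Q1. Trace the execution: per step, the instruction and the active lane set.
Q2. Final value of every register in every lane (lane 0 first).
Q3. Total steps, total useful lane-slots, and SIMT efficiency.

step 0: z <- (min(-7, z) + y)        {0,1,2,3}
step 1: z <- z                       {0,1,2,3}
step 2: z <- (lane // -3)            {0,1,2,3}
step 3: y <- ((7 - z) % 3)           {0,1,2,3}
step 4: y <- ((y % -3) // 3)         {0,1,2,3}
step 5: y <- lane                    {0,1,2,3}
step 6: z <- z                       {0,1,2,3}
step 7: y <- (y + (z % 4))           {0,1,2,3}

Answer: 8 steps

z: 0,-1,-1,-1
y: 0,4,5,6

steps = 8; useful = 32; efficiency = 32/32 = 1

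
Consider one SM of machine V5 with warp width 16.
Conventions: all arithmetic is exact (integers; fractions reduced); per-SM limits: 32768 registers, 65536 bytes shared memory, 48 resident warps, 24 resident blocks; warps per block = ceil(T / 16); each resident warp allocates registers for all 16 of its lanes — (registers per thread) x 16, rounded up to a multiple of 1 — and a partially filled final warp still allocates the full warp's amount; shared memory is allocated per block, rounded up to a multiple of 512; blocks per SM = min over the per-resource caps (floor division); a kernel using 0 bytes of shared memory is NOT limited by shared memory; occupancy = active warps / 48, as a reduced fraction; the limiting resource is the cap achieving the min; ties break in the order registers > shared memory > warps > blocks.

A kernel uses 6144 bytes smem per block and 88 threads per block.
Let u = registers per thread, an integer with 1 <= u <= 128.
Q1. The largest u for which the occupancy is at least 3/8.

Answer: u = 113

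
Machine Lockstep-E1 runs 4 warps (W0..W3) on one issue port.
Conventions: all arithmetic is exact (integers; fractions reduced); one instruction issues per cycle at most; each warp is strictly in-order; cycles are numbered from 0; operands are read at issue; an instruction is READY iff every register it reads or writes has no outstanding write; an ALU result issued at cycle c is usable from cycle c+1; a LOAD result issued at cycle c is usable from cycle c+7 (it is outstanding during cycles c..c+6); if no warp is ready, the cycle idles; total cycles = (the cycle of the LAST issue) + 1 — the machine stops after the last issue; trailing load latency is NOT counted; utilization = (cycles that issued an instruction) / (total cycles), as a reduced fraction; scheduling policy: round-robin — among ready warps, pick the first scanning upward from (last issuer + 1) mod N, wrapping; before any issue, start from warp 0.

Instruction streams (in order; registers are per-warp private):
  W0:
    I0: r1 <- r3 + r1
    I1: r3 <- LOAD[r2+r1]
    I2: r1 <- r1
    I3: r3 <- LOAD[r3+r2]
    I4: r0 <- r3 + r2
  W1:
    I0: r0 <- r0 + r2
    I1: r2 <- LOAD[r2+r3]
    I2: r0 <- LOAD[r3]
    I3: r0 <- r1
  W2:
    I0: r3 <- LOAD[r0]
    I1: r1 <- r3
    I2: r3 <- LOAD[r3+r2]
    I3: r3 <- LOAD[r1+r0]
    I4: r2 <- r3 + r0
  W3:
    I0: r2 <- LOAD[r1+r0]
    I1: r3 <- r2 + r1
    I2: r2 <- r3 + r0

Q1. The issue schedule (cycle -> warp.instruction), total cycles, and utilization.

cycle 0: W0.I0
cycle 1: W1.I0
cycle 2: W2.I0
cycle 3: W3.I0
cycle 4: W0.I1
cycle 5: W1.I1
cycle 6: W0.I2
cycle 7: W1.I2
cycle 8: idle
cycle 9: W2.I1
cycle 10: W3.I1
cycle 11: W0.I3
cycle 12: W2.I2
cycle 13: W3.I2
cycle 14: W1.I3
cycle 15: idle
cycle 16: idle
cycle 17: idle
cycle 18: W0.I4
cycle 19: W2.I3
cycle 20: idle
cycle 21: idle
cycle 22: idle
cycle 23: idle
cycle 24: idle
cycle 25: idle
cycle 26: W2.I4

Answer: 27 cycles, utilization 17/27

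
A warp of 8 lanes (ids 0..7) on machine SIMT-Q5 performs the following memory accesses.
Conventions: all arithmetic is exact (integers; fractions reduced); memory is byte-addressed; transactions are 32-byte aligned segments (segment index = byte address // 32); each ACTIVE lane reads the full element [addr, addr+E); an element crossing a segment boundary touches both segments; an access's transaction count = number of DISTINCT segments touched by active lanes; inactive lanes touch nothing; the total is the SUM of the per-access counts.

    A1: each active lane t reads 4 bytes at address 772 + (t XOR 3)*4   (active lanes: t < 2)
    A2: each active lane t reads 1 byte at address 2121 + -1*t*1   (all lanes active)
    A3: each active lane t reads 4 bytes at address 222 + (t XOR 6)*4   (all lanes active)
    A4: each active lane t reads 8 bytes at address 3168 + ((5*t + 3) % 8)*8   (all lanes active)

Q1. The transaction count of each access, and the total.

A1: 1 transaction
A2: 1 transaction
A3: 2 transactions
A4: 2 transactions

Answer: 1,1,2,2; total 6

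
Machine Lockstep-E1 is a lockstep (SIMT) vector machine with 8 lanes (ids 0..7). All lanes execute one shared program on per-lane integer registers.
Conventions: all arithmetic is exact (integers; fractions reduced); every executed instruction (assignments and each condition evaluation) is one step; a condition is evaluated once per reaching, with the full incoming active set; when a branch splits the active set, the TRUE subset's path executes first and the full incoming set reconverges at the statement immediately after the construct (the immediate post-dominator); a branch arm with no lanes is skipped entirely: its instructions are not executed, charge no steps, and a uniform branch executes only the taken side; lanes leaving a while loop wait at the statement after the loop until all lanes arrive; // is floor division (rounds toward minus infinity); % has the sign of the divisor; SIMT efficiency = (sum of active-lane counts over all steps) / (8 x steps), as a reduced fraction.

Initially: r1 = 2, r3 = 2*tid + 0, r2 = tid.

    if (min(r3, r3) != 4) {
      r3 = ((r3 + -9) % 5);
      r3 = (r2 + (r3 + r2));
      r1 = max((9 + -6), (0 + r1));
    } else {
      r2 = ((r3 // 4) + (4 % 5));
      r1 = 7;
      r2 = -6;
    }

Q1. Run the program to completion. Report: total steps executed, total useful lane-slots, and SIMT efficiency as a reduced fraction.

Answer: 7 steps, 32 useful, 4/7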